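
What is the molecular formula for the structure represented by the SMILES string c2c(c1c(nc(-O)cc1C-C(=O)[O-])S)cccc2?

C13H10NO3S-

Heavy atoms from the SMILES: 13 C, 1 N, 3 O, 1 S.
Implicit hydrogens by atom environment:
  6 × C (aromatic): 1 H each → 6
  5 × C (aromatic): no H
  1 × C: 2 H
  1 × C: no H
  1 × N (aromatic): no H
  1 × O: 1 H
  1 × O: no H
  1 × O (charge -1): no H
  1 × S: 1 H
  Total hydrogens = 10.
Net charge -1.
Molecular formula: C13H10NO3S-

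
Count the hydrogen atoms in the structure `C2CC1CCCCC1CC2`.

18

Hydrogens are implicit in SMILES; fill each atom to its normal valence:
  8 × C: 2 H each → 16
  2 × C: 1 H each → 2
  Total hydrogens = 18.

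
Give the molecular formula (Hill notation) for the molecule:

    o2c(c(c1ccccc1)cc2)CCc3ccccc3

Heavy atoms from the SMILES: 18 C, 1 O.
Implicit hydrogens by atom environment:
  12 × C (aromatic): 1 H each → 12
  4 × C (aromatic): no H
  2 × C: 2 H each → 4
  1 × O (aromatic): no H
  Total hydrogens = 16.
Molecular formula: C18H16O

C18H16O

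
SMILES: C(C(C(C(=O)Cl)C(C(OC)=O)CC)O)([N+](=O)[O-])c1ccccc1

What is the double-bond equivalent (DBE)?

7

Molecular formula from the SMILES: C15H18ClNO6.
DoU = (2C + 2 + N − H − X)/2 = (2·15 + 2 + 1 − 18 − 1)/2 = 14/2 = 7.
(Structurally: 1 ring(s) + 6 π bond(s) = 7.)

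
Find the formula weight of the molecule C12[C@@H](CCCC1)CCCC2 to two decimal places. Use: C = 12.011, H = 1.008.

Molecular formula: C10H18.
M = 10×12.011 + 18×1.008 = 138.25 g/mol.

138.25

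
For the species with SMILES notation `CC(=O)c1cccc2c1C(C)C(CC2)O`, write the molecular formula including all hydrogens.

Heavy atoms from the SMILES: 13 C, 2 O.
Implicit hydrogens by atom environment:
  3 × C (aromatic): 1 H each → 3
  3 × C (aromatic): no H
  2 × C: 3 H each → 6
  2 × C: 2 H each → 4
  2 × C: 1 H each → 2
  1 × C: no H
  1 × O: 1 H
  1 × O: no H
  Total hydrogens = 16.
Molecular formula: C13H16O2

C13H16O2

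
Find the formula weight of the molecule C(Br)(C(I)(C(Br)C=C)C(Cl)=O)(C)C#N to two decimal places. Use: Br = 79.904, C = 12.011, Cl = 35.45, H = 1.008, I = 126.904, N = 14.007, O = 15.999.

455.31

Molecular formula: C8H7Br2ClINO.
M = 2×79.904 + 8×12.011 + 1×35.45 + 7×1.008 + 1×126.904 + 1×14.007 + 1×15.999 = 455.31 g/mol.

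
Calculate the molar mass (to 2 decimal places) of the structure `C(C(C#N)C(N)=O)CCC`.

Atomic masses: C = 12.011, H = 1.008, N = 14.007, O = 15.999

140.19

Molecular formula: C7H12N2O.
M = 7×12.011 + 12×1.008 + 2×14.007 + 1×15.999 = 140.19 g/mol.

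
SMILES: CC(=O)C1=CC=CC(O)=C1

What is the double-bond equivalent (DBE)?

5

Molecular formula from the SMILES: C8H8O2.
DoU = (2C + 2 + N − H − X)/2 = (2·8 + 2 + 0 − 8 − 0)/2 = 10/2 = 5.
(Structurally: 1 ring(s) + 4 π bond(s) = 5.)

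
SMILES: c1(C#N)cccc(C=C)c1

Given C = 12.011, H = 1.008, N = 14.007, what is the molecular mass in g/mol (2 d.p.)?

129.16

Molecular formula: C9H7N.
M = 9×12.011 + 7×1.008 + 1×14.007 = 129.16 g/mol.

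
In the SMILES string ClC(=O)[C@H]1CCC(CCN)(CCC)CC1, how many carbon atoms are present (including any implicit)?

12

The symbol for carbon appears 12 times in the SMILES. (Cl is a single chlorine, not C + l.)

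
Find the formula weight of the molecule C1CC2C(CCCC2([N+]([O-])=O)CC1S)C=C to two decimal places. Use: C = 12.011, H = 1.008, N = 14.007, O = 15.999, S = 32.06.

Molecular formula: C12H19NO2S.
M = 12×12.011 + 19×1.008 + 1×14.007 + 2×15.999 + 1×32.06 = 241.35 g/mol.

241.35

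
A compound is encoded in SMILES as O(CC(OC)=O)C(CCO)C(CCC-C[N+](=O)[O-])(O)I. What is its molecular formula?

C11H20INO7

Heavy atoms from the SMILES: 11 C, 1 I, 1 N, 7 O.
Implicit hydrogens by atom environment:
  7 × C: 2 H each → 14
  4 × O: no H
  2 × C: no H
  2 × O: 1 H each → 2
  1 × C: 3 H
  1 × C: 1 H
  1 × I: no H
  1 × N (charge +1): no H
  1 × O (charge -1): no H
  Total hydrogens = 20.
Molecular formula: C11H20INO7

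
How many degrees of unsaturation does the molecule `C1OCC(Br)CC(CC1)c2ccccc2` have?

Molecular formula from the SMILES: C13H17BrO.
DoU = (2C + 2 + N − H − X)/2 = (2·13 + 2 + 0 − 17 − 1)/2 = 10/2 = 5.
(Structurally: 2 ring(s) + 3 π bond(s) = 5.)

5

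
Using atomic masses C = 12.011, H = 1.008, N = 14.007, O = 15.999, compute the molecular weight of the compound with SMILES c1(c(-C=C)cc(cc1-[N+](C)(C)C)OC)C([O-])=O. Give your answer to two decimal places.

235.28

Molecular formula: C13H17NO3.
M = 13×12.011 + 17×1.008 + 1×14.007 + 3×15.999 = 235.28 g/mol.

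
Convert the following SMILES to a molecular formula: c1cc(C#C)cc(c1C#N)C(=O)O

Heavy atoms from the SMILES: 10 C, 1 N, 2 O.
Implicit hydrogens by atom environment:
  3 × C (aromatic): 1 H each → 3
  3 × C (aromatic): no H
  3 × C: no H
  1 × C: 1 H
  1 × N: no H
  1 × O: 1 H
  1 × O: no H
  Total hydrogens = 5.
Molecular formula: C10H5NO2

C10H5NO2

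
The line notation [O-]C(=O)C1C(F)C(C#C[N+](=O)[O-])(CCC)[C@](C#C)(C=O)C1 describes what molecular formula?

Heavy atoms from the SMILES: 14 C, 1 F, 1 N, 5 O.
Implicit hydrogens by atom environment:
  6 × C: no H
  4 × C: 1 H each → 4
  3 × C: 2 H each → 6
  3 × O: no H
  2 × O (charge -1): no H
  1 × C: 3 H
  1 × F: no H
  1 × N (charge +1): no H
  Total hydrogens = 13.
Net charge -1.
Molecular formula: C14H13FNO5-

C14H13FNO5-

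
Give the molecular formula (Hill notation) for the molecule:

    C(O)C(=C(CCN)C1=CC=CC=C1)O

C11H15NO2

Heavy atoms from the SMILES: 11 C, 1 N, 2 O.
Implicit hydrogens by atom environment:
  5 × C (aromatic): 1 H each → 5
  3 × C: 2 H each → 6
  2 × C: no H
  2 × O: 1 H each → 2
  1 × C (aromatic): no H
  1 × N: 2 H
  Total hydrogens = 15.
Molecular formula: C11H15NO2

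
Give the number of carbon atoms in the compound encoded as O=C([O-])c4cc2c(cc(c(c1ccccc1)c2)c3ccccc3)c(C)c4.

24

The symbol for carbon appears 24 times in the SMILES. Lowercase c denotes aromatic carbon and counts toward C.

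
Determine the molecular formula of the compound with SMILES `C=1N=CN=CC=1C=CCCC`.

Heavy atoms from the SMILES: 9 C, 2 N.
Implicit hydrogens by atom environment:
  3 × C (aromatic): 1 H each → 3
  2 × C: 2 H each → 4
  2 × C: 1 H each → 2
  2 × N (aromatic): no H
  1 × C: 3 H
  1 × C (aromatic): no H
  Total hydrogens = 12.
Molecular formula: C9H12N2

C9H12N2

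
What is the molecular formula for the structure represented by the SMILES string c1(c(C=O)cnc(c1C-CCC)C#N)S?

C11H12N2OS

Heavy atoms from the SMILES: 11 C, 2 N, 1 O, 1 S.
Implicit hydrogens by atom environment:
  4 × C (aromatic): no H
  3 × C: 2 H each → 6
  1 × C: 3 H
  1 × C (aromatic): 1 H
  1 × C: 1 H
  1 × C: no H
  1 × N (aromatic): no H
  1 × N: no H
  1 × O: no H
  1 × S: 1 H
  Total hydrogens = 12.
Molecular formula: C11H12N2OS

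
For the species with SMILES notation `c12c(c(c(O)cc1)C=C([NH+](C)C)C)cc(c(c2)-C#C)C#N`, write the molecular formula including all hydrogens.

C18H17N2O+

Heavy atoms from the SMILES: 18 C, 2 N, 1 O.
Implicit hydrogens by atom environment:
  6 × C (aromatic): no H
  4 × C (aromatic): 1 H each → 4
  3 × C: 3 H each → 9
  3 × C: no H
  2 × C: 1 H each → 2
  1 × N (charge +1): 1 H
  1 × N: no H
  1 × O: 1 H
  Total hydrogens = 17.
Net charge +1.
Molecular formula: C18H17N2O+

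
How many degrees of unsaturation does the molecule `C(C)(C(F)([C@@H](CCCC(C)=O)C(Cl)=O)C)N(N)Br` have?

Molecular formula from the SMILES: C11H19BrClFN2O2.
DoU = (2C + 2 + N − H − X)/2 = (2·11 + 2 + 2 − 19 − 3)/2 = 4/2 = 2.
(Structurally: 0 ring(s) + 2 π bond(s) = 2.)

2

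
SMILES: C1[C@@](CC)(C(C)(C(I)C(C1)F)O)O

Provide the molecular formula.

Heavy atoms from the SMILES: 9 C, 1 F, 1 I, 2 O.
Implicit hydrogens by atom environment:
  3 × C: 2 H each → 6
  2 × C: 3 H each → 6
  2 × C: 1 H each → 2
  2 × C: no H
  2 × O: 1 H each → 2
  1 × F: no H
  1 × I: no H
  Total hydrogens = 16.
Molecular formula: C9H16FIO2

C9H16FIO2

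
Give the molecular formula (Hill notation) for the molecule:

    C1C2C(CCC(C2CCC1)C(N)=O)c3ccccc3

Heavy atoms from the SMILES: 17 C, 1 N, 1 O.
Implicit hydrogens by atom environment:
  6 × C: 2 H each → 12
  5 × C (aromatic): 1 H each → 5
  4 × C: 1 H each → 4
  1 × C: no H
  1 × C (aromatic): no H
  1 × N: 2 H
  1 × O: no H
  Total hydrogens = 23.
Molecular formula: C17H23NO

C17H23NO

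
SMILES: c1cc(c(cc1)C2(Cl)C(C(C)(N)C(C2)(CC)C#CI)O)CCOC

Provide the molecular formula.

Heavy atoms from the SMILES: 19 C, 1 Cl, 1 I, 1 N, 2 O.
Implicit hydrogens by atom environment:
  5 × C: no H
  4 × C: 2 H each → 8
  4 × C (aromatic): 1 H each → 4
  3 × C: 3 H each → 9
  2 × C (aromatic): no H
  1 × C: 1 H
  1 × Cl: no H
  1 × I: no H
  1 × N: 2 H
  1 × O: 1 H
  1 × O: no H
  Total hydrogens = 25.
Molecular formula: C19H25ClINO2

C19H25ClINO2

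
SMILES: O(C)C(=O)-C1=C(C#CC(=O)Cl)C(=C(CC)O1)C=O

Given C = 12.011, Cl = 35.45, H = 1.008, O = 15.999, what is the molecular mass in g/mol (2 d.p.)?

268.65

Molecular formula: C12H9ClO5.
M = 12×12.011 + 1×35.45 + 9×1.008 + 5×15.999 = 268.65 g/mol.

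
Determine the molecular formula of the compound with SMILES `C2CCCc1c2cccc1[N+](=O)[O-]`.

C10H11NO2

Heavy atoms from the SMILES: 10 C, 1 N, 2 O.
Implicit hydrogens by atom environment:
  4 × C: 2 H each → 8
  3 × C (aromatic): 1 H each → 3
  3 × C (aromatic): no H
  1 × N (charge +1): no H
  1 × O: no H
  1 × O (charge -1): no H
  Total hydrogens = 11.
Molecular formula: C10H11NO2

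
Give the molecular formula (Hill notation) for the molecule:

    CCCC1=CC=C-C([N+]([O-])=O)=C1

Heavy atoms from the SMILES: 9 C, 1 N, 2 O.
Implicit hydrogens by atom environment:
  4 × C (aromatic): 1 H each → 4
  2 × C: 2 H each → 4
  2 × C (aromatic): no H
  1 × C: 3 H
  1 × N (charge +1): no H
  1 × O: no H
  1 × O (charge -1): no H
  Total hydrogens = 11.
Molecular formula: C9H11NO2

C9H11NO2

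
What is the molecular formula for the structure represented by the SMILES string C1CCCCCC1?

Heavy atoms from the SMILES: 7 C.
Implicit hydrogens by atom environment:
  7 × C: 2 H each → 14
  Total hydrogens = 14.
Molecular formula: C7H14

C7H14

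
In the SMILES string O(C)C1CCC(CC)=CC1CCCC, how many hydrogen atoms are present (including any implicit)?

24

Hydrogens are implicit in SMILES; fill each atom to its normal valence:
  6 × C: 2 H each → 12
  3 × C: 3 H each → 9
  3 × C: 1 H each → 3
  1 × C: no H
  1 × O: no H
  Total hydrogens = 24.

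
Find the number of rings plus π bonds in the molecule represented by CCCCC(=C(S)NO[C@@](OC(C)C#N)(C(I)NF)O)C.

Molecular formula from the SMILES: C12H21FIN3O3S.
DoU = (2C + 2 + N − H − X)/2 = (2·12 + 2 + 3 − 21 − 2)/2 = 6/2 = 3.
(Structurally: 0 ring(s) + 3 π bond(s) = 3.)

3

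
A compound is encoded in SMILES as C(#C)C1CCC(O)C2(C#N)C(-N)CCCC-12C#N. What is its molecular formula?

C14H17N3O

Heavy atoms from the SMILES: 14 C, 3 N, 1 O.
Implicit hydrogens by atom environment:
  5 × C: 2 H each → 10
  5 × C: no H
  4 × C: 1 H each → 4
  2 × N: no H
  1 × N: 2 H
  1 × O: 1 H
  Total hydrogens = 17.
Molecular formula: C14H17N3O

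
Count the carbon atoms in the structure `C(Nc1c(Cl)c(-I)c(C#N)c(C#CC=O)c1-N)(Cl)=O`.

The symbol for carbon appears 11 times in the SMILES. Lowercase c denotes aromatic carbon and counts toward C.

11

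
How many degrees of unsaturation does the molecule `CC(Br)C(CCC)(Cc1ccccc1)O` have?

4

Molecular formula from the SMILES: C13H19BrO.
DoU = (2C + 2 + N − H − X)/2 = (2·13 + 2 + 0 − 19 − 1)/2 = 8/2 = 4.
(Structurally: 1 ring(s) + 3 π bond(s) = 4.)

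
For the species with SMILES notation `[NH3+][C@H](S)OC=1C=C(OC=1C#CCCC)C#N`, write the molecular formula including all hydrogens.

Heavy atoms from the SMILES: 11 C, 2 N, 2 O, 1 S.
Implicit hydrogens by atom environment:
  3 × C (aromatic): no H
  3 × C: no H
  2 × C: 2 H each → 4
  1 × C: 3 H
  1 × C (aromatic): 1 H
  1 × C: 1 H
  1 × N (charge +1): 3 H
  1 × N: no H
  1 × O (aromatic): no H
  1 × O: no H
  1 × S: 1 H
  Total hydrogens = 13.
Net charge +1.
Molecular formula: C11H13N2O2S+

C11H13N2O2S+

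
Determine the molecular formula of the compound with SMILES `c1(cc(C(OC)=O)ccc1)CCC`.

C11H14O2

Heavy atoms from the SMILES: 11 C, 2 O.
Implicit hydrogens by atom environment:
  4 × C (aromatic): 1 H each → 4
  2 × C: 3 H each → 6
  2 × C: 2 H each → 4
  2 × C (aromatic): no H
  2 × O: no H
  1 × C: no H
  Total hydrogens = 14.
Molecular formula: C11H14O2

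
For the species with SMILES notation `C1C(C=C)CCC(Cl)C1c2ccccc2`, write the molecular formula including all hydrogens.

Heavy atoms from the SMILES: 14 C, 1 Cl.
Implicit hydrogens by atom environment:
  5 × C (aromatic): 1 H each → 5
  4 × C: 2 H each → 8
  4 × C: 1 H each → 4
  1 × C (aromatic): no H
  1 × Cl: no H
  Total hydrogens = 17.
Molecular formula: C14H17Cl

C14H17Cl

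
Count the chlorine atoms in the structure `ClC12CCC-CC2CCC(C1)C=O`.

1

The symbol for chlorine appears 1 time in the SMILES.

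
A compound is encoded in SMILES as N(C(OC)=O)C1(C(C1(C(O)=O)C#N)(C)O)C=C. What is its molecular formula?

Heavy atoms from the SMILES: 10 C, 2 N, 5 O.
Implicit hydrogens by atom environment:
  6 × C: no H
  3 × O: no H
  2 × C: 3 H each → 6
  2 × O: 1 H each → 2
  1 × C: 2 H
  1 × C: 1 H
  1 × N: 1 H
  1 × N: no H
  Total hydrogens = 12.
Molecular formula: C10H12N2O5

C10H12N2O5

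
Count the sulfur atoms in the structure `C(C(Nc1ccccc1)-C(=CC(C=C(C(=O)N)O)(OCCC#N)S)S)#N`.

The symbol for sulfur appears 2 times in the SMILES.

2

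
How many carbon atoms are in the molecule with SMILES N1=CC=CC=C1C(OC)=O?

7

The symbol for carbon appears 7 times in the SMILES.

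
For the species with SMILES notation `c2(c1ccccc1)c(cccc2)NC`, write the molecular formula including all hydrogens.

C13H13N

Heavy atoms from the SMILES: 13 C, 1 N.
Implicit hydrogens by atom environment:
  9 × C (aromatic): 1 H each → 9
  3 × C (aromatic): no H
  1 × C: 3 H
  1 × N: 1 H
  Total hydrogens = 13.
Molecular formula: C13H13N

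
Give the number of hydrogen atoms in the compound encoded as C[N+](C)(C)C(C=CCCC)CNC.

Hydrogens are implicit in SMILES; fill each atom to its normal valence:
  5 × C: 3 H each → 15
  3 × C: 2 H each → 6
  3 × C: 1 H each → 3
  1 × N: 1 H
  1 × N (charge +1): no H
  Total hydrogens = 25.

25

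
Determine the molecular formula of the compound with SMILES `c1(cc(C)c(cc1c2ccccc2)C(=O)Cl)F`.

C14H10ClFO

Heavy atoms from the SMILES: 14 C, 1 Cl, 1 F, 1 O.
Implicit hydrogens by atom environment:
  7 × C (aromatic): 1 H each → 7
  5 × C (aromatic): no H
  1 × C: 3 H
  1 × C: no H
  1 × Cl: no H
  1 × F: no H
  1 × O: no H
  Total hydrogens = 10.
Molecular formula: C14H10ClFO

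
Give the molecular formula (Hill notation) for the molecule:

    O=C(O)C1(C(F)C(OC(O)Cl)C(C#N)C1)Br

C8H8BrClFNO4

Heavy atoms from the SMILES: 1 Br, 8 C, 1 Cl, 1 F, 1 N, 4 O.
Implicit hydrogens by atom environment:
  4 × C: 1 H each → 4
  3 × C: no H
  2 × O: 1 H each → 2
  2 × O: no H
  1 × Br: no H
  1 × C: 2 H
  1 × Cl: no H
  1 × F: no H
  1 × N: no H
  Total hydrogens = 8.
Molecular formula: C8H8BrClFNO4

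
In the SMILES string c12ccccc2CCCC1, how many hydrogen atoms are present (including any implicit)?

12

Hydrogens are implicit in SMILES; fill each atom to its normal valence:
  4 × C: 2 H each → 8
  4 × C (aromatic): 1 H each → 4
  2 × C (aromatic): no H
  Total hydrogens = 12.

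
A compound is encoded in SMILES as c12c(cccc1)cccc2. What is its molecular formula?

Heavy atoms from the SMILES: 10 C.
Implicit hydrogens by atom environment:
  8 × C (aromatic): 1 H each → 8
  2 × C (aromatic): no H
  Total hydrogens = 8.
Molecular formula: C10H8

C10H8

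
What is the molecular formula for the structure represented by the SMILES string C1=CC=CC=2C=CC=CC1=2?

Heavy atoms from the SMILES: 10 C.
Implicit hydrogens by atom environment:
  8 × C (aromatic): 1 H each → 8
  2 × C (aromatic): no H
  Total hydrogens = 8.
Molecular formula: C10H8

C10H8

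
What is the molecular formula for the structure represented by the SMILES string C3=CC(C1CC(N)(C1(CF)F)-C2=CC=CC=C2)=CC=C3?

C17H17F2N

Heavy atoms from the SMILES: 17 C, 2 F, 1 N.
Implicit hydrogens by atom environment:
  10 × C (aromatic): 1 H each → 10
  2 × C: 2 H each → 4
  2 × C: no H
  2 × C (aromatic): no H
  2 × F: no H
  1 × C: 1 H
  1 × N: 2 H
  Total hydrogens = 17.
Molecular formula: C17H17F2N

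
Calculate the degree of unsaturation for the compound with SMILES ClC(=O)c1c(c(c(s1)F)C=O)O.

Molecular formula from the SMILES: C6H2ClFO3S.
DoU = (2C + 2 + N − H − X)/2 = (2·6 + 2 + 0 − 2 − 2)/2 = 10/2 = 5.
(Structurally: 1 ring(s) + 4 π bond(s) = 5.)

5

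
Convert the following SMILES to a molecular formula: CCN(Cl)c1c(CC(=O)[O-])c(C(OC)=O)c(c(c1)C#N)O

C13H12ClN2O5-

Heavy atoms from the SMILES: 13 C, 1 Cl, 2 N, 5 O.
Implicit hydrogens by atom environment:
  5 × C (aromatic): no H
  3 × C: no H
  3 × O: no H
  2 × C: 3 H each → 6
  2 × C: 2 H each → 4
  2 × N: no H
  1 × C (aromatic): 1 H
  1 × Cl: no H
  1 × O: 1 H
  1 × O (charge -1): no H
  Total hydrogens = 12.
Net charge -1.
Molecular formula: C13H12ClN2O5-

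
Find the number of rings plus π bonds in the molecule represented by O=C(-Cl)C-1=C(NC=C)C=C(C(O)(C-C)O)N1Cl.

5

Molecular formula from the SMILES: C10H12Cl2N2O3.
DoU = (2C + 2 + N − H − X)/2 = (2·10 + 2 + 2 − 12 − 2)/2 = 10/2 = 5.
(Structurally: 1 ring(s) + 4 π bond(s) = 5.)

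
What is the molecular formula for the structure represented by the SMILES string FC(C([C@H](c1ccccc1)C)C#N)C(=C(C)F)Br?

Heavy atoms from the SMILES: 1 Br, 14 C, 2 F, 1 N.
Implicit hydrogens by atom environment:
  5 × C (aromatic): 1 H each → 5
  3 × C: 1 H each → 3
  3 × C: no H
  2 × C: 3 H each → 6
  2 × F: no H
  1 × Br: no H
  1 × C (aromatic): no H
  1 × N: no H
  Total hydrogens = 14.
Molecular formula: C14H14BrF2N

C14H14BrF2N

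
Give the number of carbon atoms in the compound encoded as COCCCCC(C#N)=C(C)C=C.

11

The symbol for carbon appears 11 times in the SMILES.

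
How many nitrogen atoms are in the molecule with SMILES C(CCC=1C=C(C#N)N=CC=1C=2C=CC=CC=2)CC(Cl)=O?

2

The symbol for nitrogen appears 2 times in the SMILES.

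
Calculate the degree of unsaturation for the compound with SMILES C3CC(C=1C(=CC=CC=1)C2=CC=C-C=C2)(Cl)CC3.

Molecular formula from the SMILES: C17H17Cl.
DoU = (2C + 2 + N − H − X)/2 = (2·17 + 2 + 0 − 17 − 1)/2 = 18/2 = 9.
(Structurally: 3 ring(s) + 6 π bond(s) = 9.)

9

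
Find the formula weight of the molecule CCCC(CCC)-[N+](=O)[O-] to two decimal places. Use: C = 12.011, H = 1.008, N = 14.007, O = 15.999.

145.20

Molecular formula: C7H15NO2.
M = 7×12.011 + 15×1.008 + 1×14.007 + 2×15.999 = 145.20 g/mol.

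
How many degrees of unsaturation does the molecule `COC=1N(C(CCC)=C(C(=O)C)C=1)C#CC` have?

6

Molecular formula from the SMILES: C13H17NO2.
DoU = (2C + 2 + N − H − X)/2 = (2·13 + 2 + 1 − 17 − 0)/2 = 12/2 = 6.
(Structurally: 1 ring(s) + 5 π bond(s) = 6.)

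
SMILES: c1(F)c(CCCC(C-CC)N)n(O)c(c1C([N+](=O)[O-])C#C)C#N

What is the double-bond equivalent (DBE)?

8

Molecular formula from the SMILES: C15H19FN4O3.
DoU = (2C + 2 + N − H − X)/2 = (2·15 + 2 + 4 − 19 − 1)/2 = 16/2 = 8.
(Structurally: 1 ring(s) + 7 π bond(s) = 8.)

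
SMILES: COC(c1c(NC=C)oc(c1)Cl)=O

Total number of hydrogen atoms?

8

Hydrogens are implicit in SMILES; fill each atom to its normal valence:
  3 × C (aromatic): no H
  2 × O: no H
  1 × C: 3 H
  1 × C: 2 H
  1 × C (aromatic): 1 H
  1 × C: 1 H
  1 × C: no H
  1 × Cl: no H
  1 × N: 1 H
  1 × O (aromatic): no H
  Total hydrogens = 8.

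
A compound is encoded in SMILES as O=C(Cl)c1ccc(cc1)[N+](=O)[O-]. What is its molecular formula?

Heavy atoms from the SMILES: 7 C, 1 Cl, 1 N, 3 O.
Implicit hydrogens by atom environment:
  4 × C (aromatic): 1 H each → 4
  2 × C (aromatic): no H
  2 × O: no H
  1 × C: no H
  1 × Cl: no H
  1 × N (charge +1): no H
  1 × O (charge -1): no H
  Total hydrogens = 4.
Molecular formula: C7H4ClNO3

C7H4ClNO3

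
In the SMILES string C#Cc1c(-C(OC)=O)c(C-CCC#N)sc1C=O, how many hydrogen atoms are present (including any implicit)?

11

Hydrogens are implicit in SMILES; fill each atom to its normal valence:
  4 × C (aromatic): no H
  3 × C: 2 H each → 6
  3 × C: no H
  3 × O: no H
  2 × C: 1 H each → 2
  1 × C: 3 H
  1 × N: no H
  1 × S (aromatic): no H
  Total hydrogens = 11.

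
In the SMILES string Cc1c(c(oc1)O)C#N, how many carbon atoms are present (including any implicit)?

6

The symbol for carbon appears 6 times in the SMILES. Lowercase c denotes aromatic carbon and counts toward C.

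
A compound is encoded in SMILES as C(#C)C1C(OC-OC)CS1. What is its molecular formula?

C7H10O2S

Heavy atoms from the SMILES: 7 C, 2 O, 1 S.
Implicit hydrogens by atom environment:
  3 × C: 1 H each → 3
  2 × C: 2 H each → 4
  2 × O: no H
  1 × C: 3 H
  1 × C: no H
  1 × S: no H
  Total hydrogens = 10.
Molecular formula: C7H10O2S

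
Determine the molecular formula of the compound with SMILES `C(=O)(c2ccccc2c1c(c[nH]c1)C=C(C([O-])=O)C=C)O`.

C16H12NO4-

Heavy atoms from the SMILES: 16 C, 1 N, 4 O.
Implicit hydrogens by atom environment:
  6 × C (aromatic): 1 H each → 6
  4 × C (aromatic): no H
  3 × C: no H
  2 × C: 1 H each → 2
  2 × O: no H
  1 × C: 2 H
  1 × N (aromatic): 1 H
  1 × O: 1 H
  1 × O (charge -1): no H
  Total hydrogens = 12.
Net charge -1.
Molecular formula: C16H12NO4-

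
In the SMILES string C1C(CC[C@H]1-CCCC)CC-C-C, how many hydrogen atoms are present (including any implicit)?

26

Hydrogens are implicit in SMILES; fill each atom to its normal valence:
  9 × C: 2 H each → 18
  2 × C: 3 H each → 6
  2 × C: 1 H each → 2
  Total hydrogens = 26.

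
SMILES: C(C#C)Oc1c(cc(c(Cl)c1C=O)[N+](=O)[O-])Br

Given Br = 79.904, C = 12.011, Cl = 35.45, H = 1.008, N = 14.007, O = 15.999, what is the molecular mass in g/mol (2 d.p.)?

318.51

Molecular formula: C10H5BrClNO4.
M = 1×79.904 + 10×12.011 + 1×35.45 + 5×1.008 + 1×14.007 + 4×15.999 = 318.51 g/mol.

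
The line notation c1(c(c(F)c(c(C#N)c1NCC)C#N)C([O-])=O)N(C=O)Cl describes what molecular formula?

C12H7ClFN4O3-

Heavy atoms from the SMILES: 12 C, 1 Cl, 1 F, 4 N, 3 O.
Implicit hydrogens by atom environment:
  6 × C (aromatic): no H
  3 × C: no H
  3 × N: no H
  2 × O: no H
  1 × C: 3 H
  1 × C: 2 H
  1 × C: 1 H
  1 × Cl: no H
  1 × F: no H
  1 × N: 1 H
  1 × O (charge -1): no H
  Total hydrogens = 7.
Net charge -1.
Molecular formula: C12H7ClFN4O3-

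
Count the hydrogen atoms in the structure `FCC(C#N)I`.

Hydrogens are implicit in SMILES; fill each atom to its normal valence:
  1 × C: 2 H
  1 × C: 1 H
  1 × C: no H
  1 × F: no H
  1 × I: no H
  1 × N: no H
  Total hydrogens = 3.

3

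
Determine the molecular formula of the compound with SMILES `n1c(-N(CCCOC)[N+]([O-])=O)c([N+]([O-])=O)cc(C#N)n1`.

C9H10N6O5

Heavy atoms from the SMILES: 9 C, 6 N, 5 O.
Implicit hydrogens by atom environment:
  3 × C: 2 H each → 6
  3 × C (aromatic): no H
  3 × O: no H
  2 × N (aromatic): no H
  2 × N (charge +1): no H
  2 × N: no H
  2 × O (charge -1): no H
  1 × C: 3 H
  1 × C (aromatic): 1 H
  1 × C: no H
  Total hydrogens = 10.
Molecular formula: C9H10N6O5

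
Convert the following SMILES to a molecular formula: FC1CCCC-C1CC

Heavy atoms from the SMILES: 8 C, 1 F.
Implicit hydrogens by atom environment:
  5 × C: 2 H each → 10
  2 × C: 1 H each → 2
  1 × C: 3 H
  1 × F: no H
  Total hydrogens = 15.
Molecular formula: C8H15F

C8H15F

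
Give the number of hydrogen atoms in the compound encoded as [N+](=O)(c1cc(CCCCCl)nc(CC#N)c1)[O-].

Hydrogens are implicit in SMILES; fill each atom to its normal valence:
  5 × C: 2 H each → 10
  3 × C (aromatic): no H
  2 × C (aromatic): 1 H each → 2
  1 × C: no H
  1 × Cl: no H
  1 × N (aromatic): no H
  1 × N (charge +1): no H
  1 × N: no H
  1 × O: no H
  1 × O (charge -1): no H
  Total hydrogens = 12.

12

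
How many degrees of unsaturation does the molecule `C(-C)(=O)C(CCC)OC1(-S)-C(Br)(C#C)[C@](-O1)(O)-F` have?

4

Molecular formula from the SMILES: C11H14BrFO4S.
DoU = (2C + 2 + N − H − X)/2 = (2·11 + 2 + 0 − 14 − 2)/2 = 8/2 = 4.
(Structurally: 1 ring(s) + 3 π bond(s) = 4.)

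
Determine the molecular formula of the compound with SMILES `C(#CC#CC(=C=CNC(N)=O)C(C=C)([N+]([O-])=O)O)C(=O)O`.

Heavy atoms from the SMILES: 12 C, 3 N, 6 O.
Implicit hydrogens by atom environment:
  9 × C: no H
  3 × O: no H
  2 × C: 1 H each → 2
  2 × O: 1 H each → 2
  1 × C: 2 H
  1 × N: 2 H
  1 × N: 1 H
  1 × N (charge +1): no H
  1 × O (charge -1): no H
  Total hydrogens = 9.
Molecular formula: C12H9N3O6

C12H9N3O6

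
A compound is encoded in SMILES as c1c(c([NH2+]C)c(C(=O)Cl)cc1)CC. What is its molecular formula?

C10H13ClNO+

Heavy atoms from the SMILES: 10 C, 1 Cl, 1 N, 1 O.
Implicit hydrogens by atom environment:
  3 × C (aromatic): 1 H each → 3
  3 × C (aromatic): no H
  2 × C: 3 H each → 6
  1 × C: 2 H
  1 × C: no H
  1 × Cl: no H
  1 × N (charge +1): 2 H
  1 × O: no H
  Total hydrogens = 13.
Net charge +1.
Molecular formula: C10H13ClNO+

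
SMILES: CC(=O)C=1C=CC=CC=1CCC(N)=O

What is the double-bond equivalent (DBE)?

Molecular formula from the SMILES: C11H13NO2.
DoU = (2C + 2 + N − H − X)/2 = (2·11 + 2 + 1 − 13 − 0)/2 = 12/2 = 6.
(Structurally: 1 ring(s) + 5 π bond(s) = 6.)

6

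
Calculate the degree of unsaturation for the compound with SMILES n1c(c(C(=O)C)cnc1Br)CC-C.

5

Molecular formula from the SMILES: C9H11BrN2O.
DoU = (2C + 2 + N − H − X)/2 = (2·9 + 2 + 2 − 11 − 1)/2 = 10/2 = 5.
(Structurally: 1 ring(s) + 4 π bond(s) = 5.)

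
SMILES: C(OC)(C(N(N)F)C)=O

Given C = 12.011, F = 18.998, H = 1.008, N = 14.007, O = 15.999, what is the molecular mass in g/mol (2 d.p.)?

Molecular formula: C4H9FN2O2.
M = 4×12.011 + 1×18.998 + 9×1.008 + 2×14.007 + 2×15.999 = 136.13 g/mol.

136.13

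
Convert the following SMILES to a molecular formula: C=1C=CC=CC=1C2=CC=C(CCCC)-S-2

C14H16S

Heavy atoms from the SMILES: 14 C, 1 S.
Implicit hydrogens by atom environment:
  7 × C (aromatic): 1 H each → 7
  3 × C: 2 H each → 6
  3 × C (aromatic): no H
  1 × C: 3 H
  1 × S (aromatic): no H
  Total hydrogens = 16.
Molecular formula: C14H16S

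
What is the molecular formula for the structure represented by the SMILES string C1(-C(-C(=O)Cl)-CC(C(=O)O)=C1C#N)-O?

C8H6ClNO4

Heavy atoms from the SMILES: 8 C, 1 Cl, 1 N, 4 O.
Implicit hydrogens by atom environment:
  5 × C: no H
  2 × C: 1 H each → 2
  2 × O: 1 H each → 2
  2 × O: no H
  1 × C: 2 H
  1 × Cl: no H
  1 × N: no H
  Total hydrogens = 6.
Molecular formula: C8H6ClNO4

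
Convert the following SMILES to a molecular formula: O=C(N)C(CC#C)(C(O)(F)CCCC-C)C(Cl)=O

Heavy atoms from the SMILES: 12 C, 1 Cl, 1 F, 1 N, 3 O.
Implicit hydrogens by atom environment:
  5 × C: 2 H each → 10
  5 × C: no H
  2 × O: no H
  1 × C: 3 H
  1 × C: 1 H
  1 × Cl: no H
  1 × F: no H
  1 × N: 2 H
  1 × O: 1 H
  Total hydrogens = 17.
Molecular formula: C12H17ClFNO3

C12H17ClFNO3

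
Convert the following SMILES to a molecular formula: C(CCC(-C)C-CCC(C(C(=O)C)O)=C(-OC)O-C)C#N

C16H27NO4

Heavy atoms from the SMILES: 16 C, 1 N, 4 O.
Implicit hydrogens by atom environment:
  6 × C: 2 H each → 12
  4 × C: 3 H each → 12
  4 × C: no H
  3 × O: no H
  2 × C: 1 H each → 2
  1 × N: no H
  1 × O: 1 H
  Total hydrogens = 27.
Molecular formula: C16H27NO4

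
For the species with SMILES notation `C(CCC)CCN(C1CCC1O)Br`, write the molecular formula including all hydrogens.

C10H20BrNO

Heavy atoms from the SMILES: 1 Br, 10 C, 1 N, 1 O.
Implicit hydrogens by atom environment:
  7 × C: 2 H each → 14
  2 × C: 1 H each → 2
  1 × Br: no H
  1 × C: 3 H
  1 × N: no H
  1 × O: 1 H
  Total hydrogens = 20.
Molecular formula: C10H20BrNO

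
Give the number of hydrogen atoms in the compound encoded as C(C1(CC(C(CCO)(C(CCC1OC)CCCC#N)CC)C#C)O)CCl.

34

Hydrogens are implicit in SMILES; fill each atom to its normal valence:
  11 × C: 2 H each → 22
  4 × C: 1 H each → 4
  4 × C: no H
  2 × C: 3 H each → 6
  2 × O: 1 H each → 2
  1 × Cl: no H
  1 × N: no H
  1 × O: no H
  Total hydrogens = 34.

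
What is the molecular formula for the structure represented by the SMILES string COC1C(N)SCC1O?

Heavy atoms from the SMILES: 5 C, 1 N, 2 O, 1 S.
Implicit hydrogens by atom environment:
  3 × C: 1 H each → 3
  1 × C: 3 H
  1 × C: 2 H
  1 × N: 2 H
  1 × O: 1 H
  1 × O: no H
  1 × S: no H
  Total hydrogens = 11.
Molecular formula: C5H11NO2S

C5H11NO2S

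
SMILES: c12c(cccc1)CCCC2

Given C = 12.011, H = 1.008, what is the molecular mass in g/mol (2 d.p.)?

132.21

Molecular formula: C10H12.
M = 10×12.011 + 12×1.008 = 132.21 g/mol.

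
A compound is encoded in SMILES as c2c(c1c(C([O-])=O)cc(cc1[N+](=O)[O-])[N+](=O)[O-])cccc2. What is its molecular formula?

Heavy atoms from the SMILES: 13 C, 2 N, 6 O.
Implicit hydrogens by atom environment:
  7 × C (aromatic): 1 H each → 7
  5 × C (aromatic): no H
  3 × O: no H
  3 × O (charge -1): no H
  2 × N (charge +1): no H
  1 × C: no H
  Total hydrogens = 7.
Net charge -1.
Molecular formula: C13H7N2O6-

C13H7N2O6-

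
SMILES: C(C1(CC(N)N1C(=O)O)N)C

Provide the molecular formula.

C6H13N3O2

Heavy atoms from the SMILES: 6 C, 3 N, 2 O.
Implicit hydrogens by atom environment:
  2 × C: 2 H each → 4
  2 × C: no H
  2 × N: 2 H each → 4
  1 × C: 3 H
  1 × C: 1 H
  1 × N: no H
  1 × O: 1 H
  1 × O: no H
  Total hydrogens = 13.
Molecular formula: C6H13N3O2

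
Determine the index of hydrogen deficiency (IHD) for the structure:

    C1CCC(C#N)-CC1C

Molecular formula from the SMILES: C8H13N.
DoU = (2C + 2 + N − H − X)/2 = (2·8 + 2 + 1 − 13 − 0)/2 = 6/2 = 3.
(Structurally: 1 ring(s) + 2 π bond(s) = 3.)

3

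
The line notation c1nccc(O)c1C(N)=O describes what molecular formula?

Heavy atoms from the SMILES: 6 C, 2 N, 2 O.
Implicit hydrogens by atom environment:
  3 × C (aromatic): 1 H each → 3
  2 × C (aromatic): no H
  1 × C: no H
  1 × N: 2 H
  1 × N (aromatic): no H
  1 × O: 1 H
  1 × O: no H
  Total hydrogens = 6.
Molecular formula: C6H6N2O2

C6H6N2O2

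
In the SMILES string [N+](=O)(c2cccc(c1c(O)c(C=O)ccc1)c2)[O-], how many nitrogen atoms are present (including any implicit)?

The symbol for nitrogen appears 1 time in the SMILES.

1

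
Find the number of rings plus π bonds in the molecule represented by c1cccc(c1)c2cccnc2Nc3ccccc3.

12

Molecular formula from the SMILES: C17H14N2.
DoU = (2C + 2 + N − H − X)/2 = (2·17 + 2 + 2 − 14 − 0)/2 = 24/2 = 12.
(Structurally: 3 ring(s) + 9 π bond(s) = 12.)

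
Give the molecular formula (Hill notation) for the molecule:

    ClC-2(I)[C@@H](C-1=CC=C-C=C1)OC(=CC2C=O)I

Heavy atoms from the SMILES: 12 C, 1 Cl, 2 I, 2 O.
Implicit hydrogens by atom environment:
  5 × C (aromatic): 1 H each → 5
  4 × C: 1 H each → 4
  2 × C: no H
  2 × I: no H
  2 × O: no H
  1 × C (aromatic): no H
  1 × Cl: no H
  Total hydrogens = 9.
Molecular formula: C12H9ClI2O2

C12H9ClI2O2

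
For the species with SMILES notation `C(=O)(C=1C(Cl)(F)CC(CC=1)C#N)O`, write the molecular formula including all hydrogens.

Heavy atoms from the SMILES: 8 C, 1 Cl, 1 F, 1 N, 2 O.
Implicit hydrogens by atom environment:
  4 × C: no H
  2 × C: 2 H each → 4
  2 × C: 1 H each → 2
  1 × Cl: no H
  1 × F: no H
  1 × N: no H
  1 × O: 1 H
  1 × O: no H
  Total hydrogens = 7.
Molecular formula: C8H7ClFNO2

C8H7ClFNO2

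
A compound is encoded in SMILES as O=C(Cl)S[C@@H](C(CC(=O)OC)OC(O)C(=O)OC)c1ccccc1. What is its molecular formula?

Heavy atoms from the SMILES: 15 C, 1 Cl, 7 O, 1 S.
Implicit hydrogens by atom environment:
  6 × O: no H
  5 × C (aromatic): 1 H each → 5
  3 × C: 1 H each → 3
  3 × C: no H
  2 × C: 3 H each → 6
  1 × C: 2 H
  1 × C (aromatic): no H
  1 × Cl: no H
  1 × O: 1 H
  1 × S: no H
  Total hydrogens = 17.
Molecular formula: C15H17ClO7S

C15H17ClO7S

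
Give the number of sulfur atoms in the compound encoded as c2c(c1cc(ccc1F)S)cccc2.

The symbol for sulfur appears 1 time in the SMILES.

1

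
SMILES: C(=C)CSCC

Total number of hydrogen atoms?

10

Hydrogens are implicit in SMILES; fill each atom to its normal valence:
  3 × C: 2 H each → 6
  1 × C: 3 H
  1 × C: 1 H
  1 × S: no H
  Total hydrogens = 10.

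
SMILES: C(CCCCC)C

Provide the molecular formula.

Heavy atoms from the SMILES: 7 C.
Implicit hydrogens by atom environment:
  5 × C: 2 H each → 10
  2 × C: 3 H each → 6
  Total hydrogens = 16.
Molecular formula: C7H16

C7H16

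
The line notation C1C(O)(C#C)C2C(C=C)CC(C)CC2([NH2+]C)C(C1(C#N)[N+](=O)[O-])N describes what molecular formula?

C17H25N4O3+

Heavy atoms from the SMILES: 17 C, 4 N, 3 O.
Implicit hydrogens by atom environment:
  6 × C: 1 H each → 6
  5 × C: no H
  4 × C: 2 H each → 8
  2 × C: 3 H each → 6
  1 × N: 2 H
  1 × N (charge +1): 2 H
  1 × N: no H
  1 × N (charge +1): no H
  1 × O: 1 H
  1 × O: no H
  1 × O (charge -1): no H
  Total hydrogens = 25.
Net charge +1.
Molecular formula: C17H25N4O3+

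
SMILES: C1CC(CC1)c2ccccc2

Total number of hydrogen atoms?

Hydrogens are implicit in SMILES; fill each atom to its normal valence:
  5 × C (aromatic): 1 H each → 5
  4 × C: 2 H each → 8
  1 × C: 1 H
  1 × C (aromatic): no H
  Total hydrogens = 14.

14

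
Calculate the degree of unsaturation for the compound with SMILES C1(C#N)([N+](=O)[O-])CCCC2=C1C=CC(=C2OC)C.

8

Molecular formula from the SMILES: C13H14N2O3.
DoU = (2C + 2 + N − H − X)/2 = (2·13 + 2 + 2 − 14 − 0)/2 = 16/2 = 8.
(Structurally: 2 ring(s) + 6 π bond(s) = 8.)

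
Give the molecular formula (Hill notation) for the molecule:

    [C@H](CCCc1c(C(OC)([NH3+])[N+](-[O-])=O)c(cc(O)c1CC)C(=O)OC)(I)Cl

C16H23ClIN2O6+

Heavy atoms from the SMILES: 16 C, 1 Cl, 1 I, 2 N, 6 O.
Implicit hydrogens by atom environment:
  5 × C (aromatic): no H
  4 × C: 2 H each → 8
  4 × O: no H
  3 × C: 3 H each → 9
  2 × C: no H
  1 × C (aromatic): 1 H
  1 × C: 1 H
  1 × Cl: no H
  1 × I: no H
  1 × N (charge +1): 3 H
  1 × N (charge +1): no H
  1 × O: 1 H
  1 × O (charge -1): no H
  Total hydrogens = 23.
Net charge +1.
Molecular formula: C16H23ClIN2O6+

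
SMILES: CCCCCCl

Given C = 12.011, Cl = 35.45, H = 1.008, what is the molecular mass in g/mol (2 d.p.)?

106.59

Molecular formula: C5H11Cl.
M = 5×12.011 + 1×35.45 + 11×1.008 = 106.59 g/mol.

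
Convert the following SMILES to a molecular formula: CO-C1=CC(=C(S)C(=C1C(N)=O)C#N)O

C9H8N2O3S

Heavy atoms from the SMILES: 9 C, 2 N, 3 O, 1 S.
Implicit hydrogens by atom environment:
  5 × C (aromatic): no H
  2 × C: no H
  2 × O: no H
  1 × C: 3 H
  1 × C (aromatic): 1 H
  1 × N: 2 H
  1 × N: no H
  1 × O: 1 H
  1 × S: 1 H
  Total hydrogens = 8.
Molecular formula: C9H8N2O3S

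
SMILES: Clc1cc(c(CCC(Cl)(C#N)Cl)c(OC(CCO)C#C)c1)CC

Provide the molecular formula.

Heavy atoms from the SMILES: 17 C, 3 Cl, 1 N, 2 O.
Implicit hydrogens by atom environment:
  5 × C: 2 H each → 10
  4 × C (aromatic): no H
  3 × C: no H
  3 × Cl: no H
  2 × C (aromatic): 1 H each → 2
  2 × C: 1 H each → 2
  1 × C: 3 H
  1 × N: no H
  1 × O: 1 H
  1 × O: no H
  Total hydrogens = 18.
Molecular formula: C17H18Cl3NO2

C17H18Cl3NO2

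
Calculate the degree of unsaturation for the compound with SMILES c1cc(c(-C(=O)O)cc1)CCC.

Molecular formula from the SMILES: C10H12O2.
DoU = (2C + 2 + N − H − X)/2 = (2·10 + 2 + 0 − 12 − 0)/2 = 10/2 = 5.
(Structurally: 1 ring(s) + 4 π bond(s) = 5.)

5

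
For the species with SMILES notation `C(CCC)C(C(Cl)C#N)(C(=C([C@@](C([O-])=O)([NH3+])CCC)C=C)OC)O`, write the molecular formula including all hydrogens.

C17H27ClN2O4

Heavy atoms from the SMILES: 17 C, 1 Cl, 2 N, 4 O.
Implicit hydrogens by atom environment:
  6 × C: 2 H each → 12
  6 × C: no H
  3 × C: 3 H each → 9
  2 × C: 1 H each → 2
  2 × O: no H
  1 × Cl: no H
  1 × N (charge +1): 3 H
  1 × N: no H
  1 × O: 1 H
  1 × O (charge -1): no H
  Total hydrogens = 27.
Molecular formula: C17H27ClN2O4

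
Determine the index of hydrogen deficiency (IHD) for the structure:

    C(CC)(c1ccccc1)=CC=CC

Molecular formula from the SMILES: C13H16.
DoU = (2C + 2 + N − H − X)/2 = (2·13 + 2 + 0 − 16 − 0)/2 = 12/2 = 6.
(Structurally: 1 ring(s) + 5 π bond(s) = 6.)

6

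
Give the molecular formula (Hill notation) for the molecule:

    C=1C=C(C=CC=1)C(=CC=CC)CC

C13H16

Heavy atoms from the SMILES: 13 C.
Implicit hydrogens by atom environment:
  5 × C (aromatic): 1 H each → 5
  3 × C: 1 H each → 3
  2 × C: 3 H each → 6
  1 × C: 2 H
  1 × C: no H
  1 × C (aromatic): no H
  Total hydrogens = 16.
Molecular formula: C13H16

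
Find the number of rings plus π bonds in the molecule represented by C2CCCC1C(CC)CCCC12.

2

Molecular formula from the SMILES: C12H22.
DoU = (2C + 2 + N − H − X)/2 = (2·12 + 2 + 0 − 22 − 0)/2 = 4/2 = 2.
(Structurally: 2 ring(s) + 0 π bond(s) = 2.)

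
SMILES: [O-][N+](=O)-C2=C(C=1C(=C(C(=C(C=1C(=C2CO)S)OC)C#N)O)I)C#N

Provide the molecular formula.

C14H8IN3O5S

Heavy atoms from the SMILES: 14 C, 1 I, 3 N, 5 O, 1 S.
Implicit hydrogens by atom environment:
  10 × C (aromatic): no H
  2 × C: no H
  2 × N: no H
  2 × O: 1 H each → 2
  2 × O: no H
  1 × C: 3 H
  1 × C: 2 H
  1 × I: no H
  1 × N (charge +1): no H
  1 × O (charge -1): no H
  1 × S: 1 H
  Total hydrogens = 8.
Molecular formula: C14H8IN3O5S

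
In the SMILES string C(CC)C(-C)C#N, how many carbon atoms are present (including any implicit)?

6

The symbol for carbon appears 6 times in the SMILES.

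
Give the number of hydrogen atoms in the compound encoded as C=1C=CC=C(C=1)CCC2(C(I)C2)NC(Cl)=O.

13

Hydrogens are implicit in SMILES; fill each atom to its normal valence:
  5 × C (aromatic): 1 H each → 5
  3 × C: 2 H each → 6
  2 × C: no H
  1 × C: 1 H
  1 × C (aromatic): no H
  1 × Cl: no H
  1 × I: no H
  1 × N: 1 H
  1 × O: no H
  Total hydrogens = 13.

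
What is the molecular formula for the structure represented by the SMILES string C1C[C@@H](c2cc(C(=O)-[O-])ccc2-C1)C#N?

Heavy atoms from the SMILES: 12 C, 1 N, 2 O.
Implicit hydrogens by atom environment:
  3 × C: 2 H each → 6
  3 × C (aromatic): 1 H each → 3
  3 × C (aromatic): no H
  2 × C: no H
  1 × C: 1 H
  1 × N: no H
  1 × O: no H
  1 × O (charge -1): no H
  Total hydrogens = 10.
Net charge -1.
Molecular formula: C12H10NO2-

C12H10NO2-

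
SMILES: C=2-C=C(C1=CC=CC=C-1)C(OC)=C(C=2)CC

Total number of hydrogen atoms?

16

Hydrogens are implicit in SMILES; fill each atom to its normal valence:
  8 × C (aromatic): 1 H each → 8
  4 × C (aromatic): no H
  2 × C: 3 H each → 6
  1 × C: 2 H
  1 × O: no H
  Total hydrogens = 16.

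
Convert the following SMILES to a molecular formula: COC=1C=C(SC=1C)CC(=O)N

Heavy atoms from the SMILES: 8 C, 1 N, 2 O, 1 S.
Implicit hydrogens by atom environment:
  3 × C (aromatic): no H
  2 × C: 3 H each → 6
  2 × O: no H
  1 × C: 2 H
  1 × C (aromatic): 1 H
  1 × C: no H
  1 × N: 2 H
  1 × S (aromatic): no H
  Total hydrogens = 11.
Molecular formula: C8H11NO2S

C8H11NO2S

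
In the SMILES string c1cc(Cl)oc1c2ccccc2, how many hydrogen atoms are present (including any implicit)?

7

Hydrogens are implicit in SMILES; fill each atom to its normal valence:
  7 × C (aromatic): 1 H each → 7
  3 × C (aromatic): no H
  1 × Cl: no H
  1 × O (aromatic): no H
  Total hydrogens = 7.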